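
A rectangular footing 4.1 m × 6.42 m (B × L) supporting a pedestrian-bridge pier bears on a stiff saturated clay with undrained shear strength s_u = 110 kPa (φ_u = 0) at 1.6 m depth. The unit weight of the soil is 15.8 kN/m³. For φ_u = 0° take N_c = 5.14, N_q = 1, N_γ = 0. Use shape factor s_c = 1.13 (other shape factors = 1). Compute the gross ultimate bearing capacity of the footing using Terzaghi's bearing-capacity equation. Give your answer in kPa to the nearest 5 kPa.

q_ult ≈ 665 kPa

q = γ·D_f = 15.8 × 1.6 = 25.28 kPa.
c·N_c·s_c = 110 × 5.14 × 1.13 = 638.9 kPa
q·N_q = 25.28 × 1 = 25.28 kPa
q_ult = 638.9 + 25.28 = 664.18 kPa.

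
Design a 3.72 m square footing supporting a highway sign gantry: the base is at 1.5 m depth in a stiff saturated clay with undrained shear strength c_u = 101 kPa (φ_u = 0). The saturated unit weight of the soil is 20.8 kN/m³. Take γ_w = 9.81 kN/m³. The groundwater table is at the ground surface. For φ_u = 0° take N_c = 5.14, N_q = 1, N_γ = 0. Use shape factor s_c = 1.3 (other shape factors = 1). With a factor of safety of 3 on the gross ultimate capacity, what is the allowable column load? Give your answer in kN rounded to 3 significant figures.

Water table at ground surface, so effective unit weight γ' = 20.8 − 9.81 = 10.99 kN/m³ is used throughout; overburden q = 10.99 × 1.5 = 16.485 kPa.
Cohesion term c·N_c·s_c = 101 × 5.14 × 1.3 = 674.88 kPa; surcharge term q·N_q = 16.485 × 1 = 16.485 kPa.
q_ult = 674.88 + 16.485 = 691.37 kPa.
Gross allowable pressure q_all = 691.37 / 3 = 230.46 kPa.
Footing area = 13.8384 m², so allowable column load = 230.46 × 13.8384 = 3189.1 kN.

P_all ≈ 3190 kN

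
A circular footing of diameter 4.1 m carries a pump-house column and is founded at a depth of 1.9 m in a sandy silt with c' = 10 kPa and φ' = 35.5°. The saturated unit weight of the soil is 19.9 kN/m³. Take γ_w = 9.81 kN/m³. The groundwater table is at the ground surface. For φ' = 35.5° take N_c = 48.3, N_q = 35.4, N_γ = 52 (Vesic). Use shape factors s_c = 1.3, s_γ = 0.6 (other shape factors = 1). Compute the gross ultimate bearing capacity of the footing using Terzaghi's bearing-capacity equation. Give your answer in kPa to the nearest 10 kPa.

With the water table at the surface the whole profile is submerged: γ' = 19.9 − 9.81 = 10.09 kN/m³, so q = γ'·D_f = 19.171 kPa; the same γ' applies in the ½γBN_γ term.
q_ult = c·N_c·s_c + q·N_q + 0.5·γ·B·N_γ·s_γ
     = 10 × 48.3 × 1.3 + 19.171 × 35.4 + 0.5 × 10.09 × 4.1 × 52 × 0.6
     = 627.9 + 678.65 + 645.36 = 1951.9 kPa.

q_ult ≈ 1950 kPa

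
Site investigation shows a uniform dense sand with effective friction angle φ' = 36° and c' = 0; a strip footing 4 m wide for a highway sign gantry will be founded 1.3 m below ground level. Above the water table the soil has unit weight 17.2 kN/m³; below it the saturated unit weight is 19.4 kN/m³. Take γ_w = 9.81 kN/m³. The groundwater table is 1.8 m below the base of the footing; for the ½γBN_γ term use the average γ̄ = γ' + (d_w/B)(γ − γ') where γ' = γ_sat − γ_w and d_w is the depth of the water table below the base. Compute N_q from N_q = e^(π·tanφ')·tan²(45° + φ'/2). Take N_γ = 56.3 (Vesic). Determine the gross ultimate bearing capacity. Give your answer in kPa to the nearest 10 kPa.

tan36° = 0.7265, so N_q = e^(π×0.7265)·tan²(63°) = 9.801 × 3.852 = 37.75.
q = γ·D_f = 17.2 × 1.3 = 22.36 kPa.
γ' = 9.59 kN/m³; averaging over the depth B below the base, γ̄ = γ' + (d_w/B)(γ − γ') = 13.014 kN/m³.
q·N_q = 22.36 × 37.752 = 844.15 kPa
0.5·γ·B·N_γ = 0.5 × 13.014 × 4 × 56.3 = 1465.4 kPa
q_ult = 844.15 + 1465.4 = 2309.6 kPa.

q_ult ≈ 2310 kPa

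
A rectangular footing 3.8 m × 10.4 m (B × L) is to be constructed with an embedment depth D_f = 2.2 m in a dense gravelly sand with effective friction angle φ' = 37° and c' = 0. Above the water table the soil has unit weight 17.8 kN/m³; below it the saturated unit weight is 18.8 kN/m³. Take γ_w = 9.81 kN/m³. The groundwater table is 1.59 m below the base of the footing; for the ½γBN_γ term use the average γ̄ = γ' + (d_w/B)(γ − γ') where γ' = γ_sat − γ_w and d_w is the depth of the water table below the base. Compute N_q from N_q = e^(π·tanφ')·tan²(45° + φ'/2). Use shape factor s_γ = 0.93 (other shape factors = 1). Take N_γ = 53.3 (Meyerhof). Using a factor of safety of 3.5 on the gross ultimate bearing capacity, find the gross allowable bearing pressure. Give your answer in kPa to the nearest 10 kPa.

N_q = e^(π·tan37°)·tan²(63.5°) = 42.92.
Overburden at base level: q = 17.8 × 2.2 = 39.16 kPa.
The water table is 1.59 m below the base (< B = 3.8 m), so the ½γBN_γ term uses γ̄ = γ' + (d_w/B)(γ − γ') = 8.99 + (1.59/3.8)(17.8 − 8.99) = 12.676 kN/m³.
Surcharge term q·N_q = 39.16 × 42.92 = 1680.7 kPa; self-weight term 0.5·γ·B·N_γ·s_γ = 0.5 × 12.676 × 3.8 × 53.3 × 0.93 = 1193.9 kPa.
q_ult = 1680.7 + 1193.9 = 2874.6 kPa.
q_all = 2874.6 / 3.5 = 821.32 kPa.

q_all ≈ 820 kPa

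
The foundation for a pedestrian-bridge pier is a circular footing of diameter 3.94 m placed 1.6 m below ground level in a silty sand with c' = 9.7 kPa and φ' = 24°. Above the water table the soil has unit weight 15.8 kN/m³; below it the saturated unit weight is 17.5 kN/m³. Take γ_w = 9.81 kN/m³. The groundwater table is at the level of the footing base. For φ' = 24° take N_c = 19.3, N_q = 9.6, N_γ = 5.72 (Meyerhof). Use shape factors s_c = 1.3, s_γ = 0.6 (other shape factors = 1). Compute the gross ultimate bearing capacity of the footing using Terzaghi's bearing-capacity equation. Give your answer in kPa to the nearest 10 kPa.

Overburden at base level: q = 15.8 × 1.6 = 25.28 kPa.
Below the base the soil is submerged, so the ½γBN_γ term uses γ' = 17.5 − 9.81 = 7.69 kN/m³.
Cohesion term c·N_c·s_c = 9.7 × 19.3 × 1.3 = 243.37 kPa; surcharge term q·N_q = 25.28 × 9.6 = 242.69 kPa; self-weight term 0.5·γ·B·N_γ·s_γ = 0.5 × 7.69 × 3.94 × 5.72 × 0.6 = 51.992 kPa.
q_ult = 243.37 + 242.69 + 51.992 = 538.05 kPa.

q_ult ≈ 540 kPa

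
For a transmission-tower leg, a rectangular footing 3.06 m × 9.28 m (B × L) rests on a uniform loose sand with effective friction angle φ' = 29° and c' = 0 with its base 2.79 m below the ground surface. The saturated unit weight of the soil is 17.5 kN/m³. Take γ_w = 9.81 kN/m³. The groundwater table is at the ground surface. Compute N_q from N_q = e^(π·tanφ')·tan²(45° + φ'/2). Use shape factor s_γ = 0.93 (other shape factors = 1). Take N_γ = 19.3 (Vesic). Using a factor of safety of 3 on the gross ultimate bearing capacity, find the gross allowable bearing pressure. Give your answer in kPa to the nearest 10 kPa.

N_q = e^(π·tan29°)·tan²(59.5°) = 16.44.
Water table at ground surface, so effective unit weight γ' = 17.5 − 9.81 = 7.69 kN/m³ is used throughout; overburden q = 7.69 × 2.79 = 21.455 kPa; the same γ' applies in the ½γBN_γ term.
Surcharge term q·N_q = 21.455 × 16.443 = 352.79 kPa; self-weight term 0.5·γ·B·N_γ·s_γ = 0.5 × 7.69 × 3.06 × 19.3 × 0.93 = 211.18 kPa.
q_ult = 352.79 + 211.18 = 563.98 kPa.
q_all = 563.98 / 3 = 187.99 kPa.

q_all ≈ 190 kPa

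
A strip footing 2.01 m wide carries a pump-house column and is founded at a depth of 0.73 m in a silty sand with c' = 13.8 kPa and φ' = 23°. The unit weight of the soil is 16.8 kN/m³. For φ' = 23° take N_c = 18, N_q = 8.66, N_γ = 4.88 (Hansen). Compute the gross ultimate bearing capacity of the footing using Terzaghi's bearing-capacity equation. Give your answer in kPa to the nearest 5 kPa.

q_ult ≈ 435 kPa

Effective surcharge at the founding depth q = γ·D_f = 16.8 × 0.73 = 12.264 kPa.
q_ult = c·N_c + q·N_q + 0.5·γ·B·N_γ
     = 13.8 × 18 + 12.264 × 8.66 + 0.5 × 16.8 × 2.01 × 4.88
     = 248.4 + 106.21 + 82.394 = 437 kPa.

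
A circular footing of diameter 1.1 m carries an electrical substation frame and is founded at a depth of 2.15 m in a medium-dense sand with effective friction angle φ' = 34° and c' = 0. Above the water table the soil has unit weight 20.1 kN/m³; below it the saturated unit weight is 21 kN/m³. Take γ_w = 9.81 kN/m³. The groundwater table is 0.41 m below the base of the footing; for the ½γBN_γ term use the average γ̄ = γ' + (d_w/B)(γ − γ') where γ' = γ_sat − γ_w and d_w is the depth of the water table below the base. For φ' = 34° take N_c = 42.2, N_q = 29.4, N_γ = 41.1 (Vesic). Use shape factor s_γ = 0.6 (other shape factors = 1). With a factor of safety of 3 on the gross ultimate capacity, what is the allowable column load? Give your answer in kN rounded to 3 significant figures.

P_all ≈ 465 kN

Overburden at base level: q = 20.1 × 2.15 = 43.215 kPa.
The water table is 0.41 m below the base (< B = 1.1 m), so the ½γBN_γ term uses γ̄ = γ' + (d_w/B)(γ − γ') = 11.19 + (0.41/1.1)(20.1 − 11.19) = 14.511 kN/m³.
Surcharge term q·N_q = 43.215 × 29.4 = 1270.5 kPa; self-weight term 0.5·γ·B·N_γ·s_γ = 0.5 × 14.511 × 1.1 × 41.1 × 0.6 = 196.81 kPa.
q_ult = 1270.5 + 196.81 = 1467.3 kPa.
Gross allowable pressure q_all = 1467.3 / 3 = 489.11 kPa.
Footing area = 0.9503 m², so allowable column load = 489.11 × 0.9503 = 464.8 kN.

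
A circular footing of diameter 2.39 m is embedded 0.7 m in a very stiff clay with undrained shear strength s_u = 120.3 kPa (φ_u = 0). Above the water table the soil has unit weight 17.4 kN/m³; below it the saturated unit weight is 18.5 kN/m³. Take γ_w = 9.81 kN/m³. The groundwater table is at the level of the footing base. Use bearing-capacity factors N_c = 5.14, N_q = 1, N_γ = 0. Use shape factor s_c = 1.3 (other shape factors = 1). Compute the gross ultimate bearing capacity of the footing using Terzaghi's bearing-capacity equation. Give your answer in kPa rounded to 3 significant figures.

Effective surcharge at the founding depth q = γ·D_f = 17.4 × 0.7 = 12.18 kPa.
q_ult = c·N_c·s_c + q·N_q
     = 120.3 × 5.14 × 1.3 + 12.18 × 1
     = 803.84 + 12.18 = 816.02 kPa.

q_ult ≈ 816 kPa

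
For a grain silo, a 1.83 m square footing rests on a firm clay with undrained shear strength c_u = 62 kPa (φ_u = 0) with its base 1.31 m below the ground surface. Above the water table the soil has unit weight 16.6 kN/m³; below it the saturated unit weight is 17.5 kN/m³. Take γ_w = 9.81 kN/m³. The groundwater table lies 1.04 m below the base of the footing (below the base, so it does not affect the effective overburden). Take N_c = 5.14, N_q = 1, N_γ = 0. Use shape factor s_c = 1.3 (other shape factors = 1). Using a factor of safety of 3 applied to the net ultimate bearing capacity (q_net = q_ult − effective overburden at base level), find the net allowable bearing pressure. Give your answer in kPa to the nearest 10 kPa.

q_all(net) ≈ 140 kPa

Effective surcharge at the founding depth q = γ·D_f = 16.6 × 1.31 = 21.746 kPa.
q_ult = c·N_c·s_c + q·N_q
     = 62 × 5.14 × 1.3 + 21.746 × 1
     = 414.28 + 21.746 = 436.03 kPa.
Net ultimate: q_net = 436.03 − 21.746 = 414.28 kPa.
q_all(net) = 414.28 / 3 = 138.09 kPa.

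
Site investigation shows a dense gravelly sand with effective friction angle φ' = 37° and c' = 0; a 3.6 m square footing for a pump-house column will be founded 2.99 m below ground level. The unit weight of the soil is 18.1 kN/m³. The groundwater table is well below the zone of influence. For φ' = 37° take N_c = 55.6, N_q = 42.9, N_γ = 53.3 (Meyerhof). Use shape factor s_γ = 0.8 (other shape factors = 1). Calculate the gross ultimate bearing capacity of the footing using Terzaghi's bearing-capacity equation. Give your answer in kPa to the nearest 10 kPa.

q = γ·D_f = 18.1 × 2.99 = 54.119 kPa.
q·N_q = 54.119 × 42.9 = 2321.7 kPa
0.5·γ·B·N_γ·s_γ = 0.5 × 18.1 × 3.6 × 53.3 × 0.8 = 1389.2 kPa
q_ult = 2321.7 + 1389.2 = 3710.9 kPa.

q_ult ≈ 3710 kPa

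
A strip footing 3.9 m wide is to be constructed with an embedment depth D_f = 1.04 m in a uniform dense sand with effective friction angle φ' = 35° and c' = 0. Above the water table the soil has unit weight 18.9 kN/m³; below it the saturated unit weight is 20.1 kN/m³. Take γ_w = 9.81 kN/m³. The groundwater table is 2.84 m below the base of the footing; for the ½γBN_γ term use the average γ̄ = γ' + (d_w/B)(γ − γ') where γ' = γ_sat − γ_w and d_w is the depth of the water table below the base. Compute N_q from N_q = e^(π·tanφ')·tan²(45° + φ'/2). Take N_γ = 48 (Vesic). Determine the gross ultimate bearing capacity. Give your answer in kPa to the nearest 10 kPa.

tan35° = 0.7002, so N_q = e^(π×0.7002)·tan²(62.5°) = 9.023 × 3.69 = 33.3.
q = γ·D_f = 18.9 × 1.04 = 19.656 kPa.
γ' = 10.29 kN/m³; averaging over the depth B below the base, γ̄ = γ' + (d_w/B)(γ − γ') = 16.56 kN/m³.
q·N_q = 19.656 × 33.296 = 654.47 kPa
0.5·γ·B·N_γ = 0.5 × 16.56 × 3.9 × 48 = 1550 kPa
q_ult = 654.47 + 1550 = 2204.5 kPa.

q_ult ≈ 2200 kPa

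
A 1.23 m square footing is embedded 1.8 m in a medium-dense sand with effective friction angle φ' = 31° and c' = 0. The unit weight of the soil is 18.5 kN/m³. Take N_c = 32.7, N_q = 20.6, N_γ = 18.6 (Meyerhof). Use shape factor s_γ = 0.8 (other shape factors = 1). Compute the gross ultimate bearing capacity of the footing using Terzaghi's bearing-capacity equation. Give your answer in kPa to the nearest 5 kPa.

q = γ·D_f = 18.5 × 1.8 = 33.3 kPa.
q·N_q = 33.3 × 20.6 = 685.98 kPa
0.5·γ·B·N_γ·s_γ = 0.5 × 18.5 × 1.23 × 18.6 × 0.8 = 169.3 kPa
q_ult = 685.98 + 169.3 = 855.28 kPa.

q_ult ≈ 855 kPa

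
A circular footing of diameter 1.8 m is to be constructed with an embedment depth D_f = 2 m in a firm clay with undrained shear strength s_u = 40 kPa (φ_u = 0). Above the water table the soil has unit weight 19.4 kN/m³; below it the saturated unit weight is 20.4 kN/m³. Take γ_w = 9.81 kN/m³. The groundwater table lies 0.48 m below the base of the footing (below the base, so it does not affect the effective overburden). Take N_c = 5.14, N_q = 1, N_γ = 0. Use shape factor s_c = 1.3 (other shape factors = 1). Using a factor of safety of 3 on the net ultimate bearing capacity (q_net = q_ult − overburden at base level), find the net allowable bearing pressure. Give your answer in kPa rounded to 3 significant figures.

Effective surcharge at the founding depth q = γ·D_f = 19.4 × 2 = 38.8 kPa.
q_ult = c·N_c·s_c + q·N_q
     = 40 × 5.14 × 1.3 + 38.8 × 1
     = 267.28 + 38.8 = 306.08 kPa.
q_net = 306.08 − 38.8 = 267.28 kPa.
q_all(net) = 267.28 / 3 = 89.093 kPa.

q_all(net) ≈ 89.1 kPa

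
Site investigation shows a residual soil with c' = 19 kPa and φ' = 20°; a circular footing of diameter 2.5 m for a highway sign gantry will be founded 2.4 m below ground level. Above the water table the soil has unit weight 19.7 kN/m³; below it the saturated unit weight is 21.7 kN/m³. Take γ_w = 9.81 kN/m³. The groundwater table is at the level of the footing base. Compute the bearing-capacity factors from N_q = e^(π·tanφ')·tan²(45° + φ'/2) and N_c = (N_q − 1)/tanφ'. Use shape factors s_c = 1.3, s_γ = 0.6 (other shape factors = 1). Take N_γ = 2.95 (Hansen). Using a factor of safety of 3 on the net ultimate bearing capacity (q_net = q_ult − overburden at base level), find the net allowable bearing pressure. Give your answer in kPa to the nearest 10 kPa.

N_q = e^(π·tan20°)·tan²(55°) = 6.4; N_c = (N_q − 1)/tanφ' = 14.83.
Overburden at base level: q = 19.7 × 2.4 = 47.28 kPa.
Below the base the soil is submerged, so the ½γBN_γ term uses γ' = 21.7 − 9.81 = 11.89 kN/m³.
Cohesion term c·N_c·s_c = 19 × 14.835 × 1.3 = 366.42 kPa; surcharge term q·N_q = 47.28 × 6.3994 = 302.56 kPa; self-weight term 0.5·γ·B·N_γ·s_γ = 0.5 × 11.89 × 2.5 × 2.95 × 0.6 = 26.307 kPa.
q_ult = 366.42 + 302.56 + 26.307 = 695.29 kPa.
q_net = 695.29 − 47.28 = 648.01 kPa.
q_all(net) = 648.01 / 3 = 216 kPa.

q_all(net) ≈ 220 kPa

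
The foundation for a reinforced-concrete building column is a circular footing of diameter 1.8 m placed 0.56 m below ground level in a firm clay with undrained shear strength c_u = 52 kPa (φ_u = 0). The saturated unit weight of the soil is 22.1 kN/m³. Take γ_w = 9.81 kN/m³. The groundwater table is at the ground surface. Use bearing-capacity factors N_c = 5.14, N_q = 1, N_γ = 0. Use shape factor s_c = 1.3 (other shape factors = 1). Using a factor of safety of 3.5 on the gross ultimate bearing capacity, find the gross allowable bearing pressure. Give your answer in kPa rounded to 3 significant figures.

γ' = 22.1 − 9.81 = 12.29 kN/m³ (submerged throughout). q = 12.29 × 0.56 = 6.8824 kPa.
c·N_c·s_c = 52 × 5.14 × 1.3 = 347.46 kPa
q·N_q = 6.8824 × 1 = 6.8824 kPa
q_ult = 347.46 + 6.8824 = 354.35 kPa.
q_all = 354.35 / 3.5 = 101.24 kPa.

q_all ≈ 101 kPa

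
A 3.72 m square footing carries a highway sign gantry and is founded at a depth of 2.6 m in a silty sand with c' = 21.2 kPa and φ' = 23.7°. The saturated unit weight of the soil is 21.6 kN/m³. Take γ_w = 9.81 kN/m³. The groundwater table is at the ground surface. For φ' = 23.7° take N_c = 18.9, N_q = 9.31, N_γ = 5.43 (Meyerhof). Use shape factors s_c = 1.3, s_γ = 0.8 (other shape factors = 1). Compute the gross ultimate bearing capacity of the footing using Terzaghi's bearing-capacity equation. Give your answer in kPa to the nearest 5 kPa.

γ' = 21.6 − 9.81 = 11.79 kN/m³ (submerged throughout). q = 11.79 × 2.6 = 30.654 kPa; the same γ' applies in the ½γBN_γ term.
c·N_c·s_c = 21.2 × 18.9 × 1.3 = 520.88 kPa
q·N_q = 30.654 × 9.31 = 285.39 kPa
0.5·γ·B·N_γ·s_γ = 0.5 × 11.79 × 3.72 × 5.43 × 0.8 = 95.261 kPa
q_ult = 520.88 + 285.39 + 95.261 = 901.53 kPa.

q_ult ≈ 900 kPa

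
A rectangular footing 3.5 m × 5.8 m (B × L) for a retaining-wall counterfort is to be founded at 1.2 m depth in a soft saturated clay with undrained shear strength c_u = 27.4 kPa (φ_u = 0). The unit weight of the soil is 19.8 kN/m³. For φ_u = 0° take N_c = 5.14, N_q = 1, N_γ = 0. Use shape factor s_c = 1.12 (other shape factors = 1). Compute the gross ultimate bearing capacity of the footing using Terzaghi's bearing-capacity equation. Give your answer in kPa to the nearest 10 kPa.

q_ult ≈ 180 kPa

q = γ·D_f = 19.8 × 1.2 = 23.76 kPa.
c·N_c·s_c = 27.4 × 5.14 × 1.12 = 157.74 kPa
q·N_q = 23.76 × 1 = 23.76 kPa
q_ult = 157.74 + 23.76 = 181.5 kPa.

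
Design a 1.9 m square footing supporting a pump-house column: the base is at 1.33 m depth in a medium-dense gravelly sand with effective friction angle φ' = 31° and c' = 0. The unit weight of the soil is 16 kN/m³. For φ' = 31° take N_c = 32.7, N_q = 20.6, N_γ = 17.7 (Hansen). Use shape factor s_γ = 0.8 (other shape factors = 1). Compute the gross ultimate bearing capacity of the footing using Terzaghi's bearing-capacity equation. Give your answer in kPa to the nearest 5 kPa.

Effective surcharge at the founding depth q = γ·D_f = 16 × 1.33 = 21.28 kPa.
q_ult = q·N_q + 0.5·γ·B·N_γ·s_γ
     = 21.28 × 20.6 + 0.5 × 16 × 1.9 × 17.7 × 0.8
     = 438.37 + 215.23 = 653.6 kPa.

q_ult ≈ 655 kPa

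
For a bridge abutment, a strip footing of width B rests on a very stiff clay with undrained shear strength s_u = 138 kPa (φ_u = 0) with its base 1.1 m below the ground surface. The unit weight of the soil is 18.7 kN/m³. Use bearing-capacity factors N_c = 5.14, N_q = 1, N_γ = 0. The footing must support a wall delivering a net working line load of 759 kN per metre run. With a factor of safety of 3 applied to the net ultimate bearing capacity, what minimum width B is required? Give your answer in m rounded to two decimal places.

q = γ·D_f = 18.7 × 1.1 = 20.57 kPa.
c·N_c = 138 × 5.14 = 709.32 kPa
q·N_q = 20.57 × 1 = 20.57 kPa
q_ult = 709.32 + 20.57 = 729.89 kPa.
For φ = 0 the ½γBN_γ term vanishes, so q_ult is independent of B. q_net = 729.89 − 20.57 = 709.32 kPa; q_all(net) = 709.32/3 = 236.44 kPa.
Required width B = w / q_all(net) = 759 / 236.44 = 3.21 m.

B = 3.21 m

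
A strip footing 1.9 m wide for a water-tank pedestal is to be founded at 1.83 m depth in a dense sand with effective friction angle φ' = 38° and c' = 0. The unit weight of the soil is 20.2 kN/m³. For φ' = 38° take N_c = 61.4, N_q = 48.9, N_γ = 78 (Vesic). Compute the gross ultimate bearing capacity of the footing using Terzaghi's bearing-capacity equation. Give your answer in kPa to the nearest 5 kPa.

q_ult ≈ 3305 kPa

Overburden at base level: q = 20.2 × 1.83 = 36.966 kPa.
Surcharge term q·N_q = 36.966 × 48.9 = 1807.6 kPa; self-weight term 0.5·γ·B·N_γ = 0.5 × 20.2 × 1.9 × 78 = 1496.8 kPa.
q_ult = 1807.6 + 1496.8 = 3304.5 kPa.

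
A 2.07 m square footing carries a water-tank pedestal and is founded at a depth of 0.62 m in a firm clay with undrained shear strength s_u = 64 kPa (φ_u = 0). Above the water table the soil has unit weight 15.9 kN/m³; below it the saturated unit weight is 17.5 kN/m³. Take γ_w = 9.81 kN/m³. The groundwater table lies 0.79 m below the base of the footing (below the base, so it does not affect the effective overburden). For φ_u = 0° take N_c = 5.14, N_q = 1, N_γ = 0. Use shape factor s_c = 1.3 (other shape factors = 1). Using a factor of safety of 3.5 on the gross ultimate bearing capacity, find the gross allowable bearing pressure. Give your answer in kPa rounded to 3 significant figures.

q_all ≈ 125 kPa

Overburden at base level: q = 15.9 × 0.62 = 9.858 kPa.
Cohesion term c·N_c·s_c = 64 × 5.14 × 1.3 = 427.65 kPa; surcharge term q·N_q = 9.858 × 1 = 9.858 kPa.
q_ult = 427.65 + 9.858 = 437.51 kPa.
q_all = 437.51 / 3.5 = 125 kPa.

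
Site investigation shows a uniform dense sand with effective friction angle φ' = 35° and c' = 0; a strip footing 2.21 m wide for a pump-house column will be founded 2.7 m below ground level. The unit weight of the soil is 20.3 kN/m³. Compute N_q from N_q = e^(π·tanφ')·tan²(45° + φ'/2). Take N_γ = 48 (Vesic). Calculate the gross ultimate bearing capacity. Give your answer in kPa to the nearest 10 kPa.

tan35° = 0.7002, so N_q = e^(π×0.7002)·tan²(62.5°) = 9.023 × 3.69 = 33.3.
Effective surcharge at the founding depth q = γ·D_f = 20.3 × 2.7 = 54.81 kPa.
q_ult = q·N_q + 0.5·γ·B·N_γ
     = 54.81 × 33.296 + 0.5 × 20.3 × 2.21 × 48
     = 1825 + 1076.7 = 2901.7 kPa.

q_ult ≈ 2900 kPa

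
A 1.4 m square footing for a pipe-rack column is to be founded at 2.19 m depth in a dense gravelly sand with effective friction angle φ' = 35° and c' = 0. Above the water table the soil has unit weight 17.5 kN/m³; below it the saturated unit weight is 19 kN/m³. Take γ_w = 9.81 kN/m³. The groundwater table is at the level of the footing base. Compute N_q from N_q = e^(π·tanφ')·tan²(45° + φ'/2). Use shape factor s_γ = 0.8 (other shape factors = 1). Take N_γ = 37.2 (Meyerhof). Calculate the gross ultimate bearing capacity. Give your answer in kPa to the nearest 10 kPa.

tan35° = 0.7002, so N_q = e^(π×0.7002)·tan²(62.5°) = 9.023 × 3.69 = 33.3.
q = γ·D_f = 17.5 × 2.19 = 38.325 kPa.
For the ½γBN_γ term take γ' = 19 − 9.81 = 9.19 kN/m³ (soil below base is submerged).
q·N_q = 38.325 × 33.296 = 1276.1 kPa
0.5·γ·B·N_γ·s_γ = 0.5 × 9.19 × 1.4 × 37.2 × 0.8 = 191.45 kPa
q_ult = 1276.1 + 191.45 = 1467.5 kPa.

q_ult ≈ 1470 kPa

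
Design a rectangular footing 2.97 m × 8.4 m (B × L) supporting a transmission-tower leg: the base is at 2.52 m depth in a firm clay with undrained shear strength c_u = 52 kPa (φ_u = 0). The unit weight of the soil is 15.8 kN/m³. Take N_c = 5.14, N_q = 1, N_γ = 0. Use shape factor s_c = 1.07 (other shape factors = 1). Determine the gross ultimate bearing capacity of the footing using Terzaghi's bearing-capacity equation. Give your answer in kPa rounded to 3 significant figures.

Overburden at base level: q = 15.8 × 2.52 = 39.816 kPa.
Cohesion term c·N_c·s_c = 52 × 5.14 × 1.07 = 285.99 kPa; surcharge term q·N_q = 39.816 × 1 = 39.816 kPa.
q_ult = 285.99 + 39.816 = 325.81 kPa.

q_ult ≈ 326 kPa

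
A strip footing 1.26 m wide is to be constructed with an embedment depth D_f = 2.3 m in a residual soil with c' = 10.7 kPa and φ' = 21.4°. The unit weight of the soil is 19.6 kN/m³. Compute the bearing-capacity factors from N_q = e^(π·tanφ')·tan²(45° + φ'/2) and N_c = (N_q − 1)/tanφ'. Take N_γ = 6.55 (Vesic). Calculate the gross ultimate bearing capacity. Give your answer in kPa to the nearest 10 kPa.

tan21.4° = 0.3919, so N_q = e^(π×0.3919)·tan²(55.7°) = 3.425 × 2.149 = 7.36.
N_c = (7.36 − 1)/tan21.4° = 16.23.
q = γ·D_f = 19.6 × 2.3 = 45.08 kPa.
c·N_c = 10.7 × 16.231 = 173.67 kPa
q·N_q = 45.08 × 7.3609 = 331.83 kPa
0.5·γ·B·N_γ = 0.5 × 19.6 × 1.26 × 6.55 = 80.879 kPa
q_ult = 173.67 + 331.83 + 80.879 = 586.38 kPa.

q_ult ≈ 590 kPa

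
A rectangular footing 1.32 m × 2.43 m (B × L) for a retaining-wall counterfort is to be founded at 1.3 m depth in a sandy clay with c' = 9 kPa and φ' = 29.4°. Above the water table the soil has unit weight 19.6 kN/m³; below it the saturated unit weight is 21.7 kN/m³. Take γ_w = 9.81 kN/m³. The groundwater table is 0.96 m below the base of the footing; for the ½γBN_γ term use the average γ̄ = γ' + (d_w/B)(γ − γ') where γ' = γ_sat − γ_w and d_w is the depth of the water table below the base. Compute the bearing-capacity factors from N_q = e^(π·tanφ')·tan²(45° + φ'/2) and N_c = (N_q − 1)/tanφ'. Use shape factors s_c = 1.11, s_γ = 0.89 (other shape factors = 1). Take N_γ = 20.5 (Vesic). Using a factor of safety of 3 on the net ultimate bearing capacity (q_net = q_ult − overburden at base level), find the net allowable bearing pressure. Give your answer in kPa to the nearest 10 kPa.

q_all(net) ≈ 300 kPa

N_q = e^(π·tan29.4°)·tan²(59.7°) = 17.2; N_c = (N_q − 1)/tanφ' = 28.74.
Effective surcharge at the founding depth q = γ·D_f = 19.6 × 1.3 = 25.48 kPa.
With d_w = 0.96 m < B, γ̄ = 11.89 + (0.96/1.32) × (19.6 − 11.89) = 17.497 kN/m³.
q_ult = c·N_c·s_c + q·N_q + 0.5·γ·B·N_γ·s_γ
     = 9 × 28.744 × 1.11 + 25.48 × 17.196 + 0.5 × 17.497 × 1.32 × 20.5 × 0.89
     = 287.15 + 438.16 + 210.7 = 936.01 kPa.
q_net = 936.01 − 25.48 = 910.53 kPa.
q_all(net) = 910.53 / 3 = 303.51 kPa.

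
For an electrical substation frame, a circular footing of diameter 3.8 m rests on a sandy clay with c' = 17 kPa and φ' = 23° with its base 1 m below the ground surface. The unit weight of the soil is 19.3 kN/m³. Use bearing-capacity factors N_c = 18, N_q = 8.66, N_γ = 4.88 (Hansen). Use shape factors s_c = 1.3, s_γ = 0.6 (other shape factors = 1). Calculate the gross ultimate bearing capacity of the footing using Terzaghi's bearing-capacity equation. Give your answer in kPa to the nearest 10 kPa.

q_ult ≈ 670 kPa

Effective surcharge at the founding depth q = γ·D_f = 19.3 × 1 = 19.3 kPa.
q_ult = c·N_c·s_c + q·N_q + 0.5·γ·B·N_γ·s_γ
     = 17 × 18 × 1.3 + 19.3 × 8.66 + 0.5 × 19.3 × 3.8 × 4.88 × 0.6
     = 397.8 + 167.14 + 107.37 = 672.31 kPa.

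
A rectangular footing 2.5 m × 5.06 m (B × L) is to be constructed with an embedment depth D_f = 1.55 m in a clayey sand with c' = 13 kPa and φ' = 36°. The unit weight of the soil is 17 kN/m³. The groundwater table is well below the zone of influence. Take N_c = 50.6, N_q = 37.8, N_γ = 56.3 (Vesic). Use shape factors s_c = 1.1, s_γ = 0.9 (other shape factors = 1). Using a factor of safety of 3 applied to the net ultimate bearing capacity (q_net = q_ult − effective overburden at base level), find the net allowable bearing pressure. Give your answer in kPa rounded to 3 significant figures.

q_all(net) ≈ 923 kPa

Overburden at base level: q = 17 × 1.55 = 26.35 kPa.
Cohesion term c·N_c·s_c = 13 × 50.6 × 1.1 = 723.58 kPa; surcharge term q·N_q = 26.35 × 37.8 = 996.03 kPa; self-weight term 0.5·γ·B·N_γ·s_γ = 0.5 × 17 × 2.5 × 56.3 × 0.9 = 1076.7 kPa.
q_ult = 723.58 + 996.03 + 1076.7 = 2796.3 kPa.
Net ultimate: q_net = 2796.3 − 26.35 = 2770 kPa.
q_all(net) = 2770 / 3 = 923.33 kPa.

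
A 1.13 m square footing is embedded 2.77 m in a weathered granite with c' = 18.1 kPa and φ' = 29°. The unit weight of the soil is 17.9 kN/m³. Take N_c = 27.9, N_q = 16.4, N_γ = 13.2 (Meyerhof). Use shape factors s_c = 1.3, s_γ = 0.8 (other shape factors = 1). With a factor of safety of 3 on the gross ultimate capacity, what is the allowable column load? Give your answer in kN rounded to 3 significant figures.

Overburden at base level: q = 17.9 × 2.77 = 49.583 kPa.
Cohesion term c·N_c·s_c = 18.1 × 27.9 × 1.3 = 656.49 kPa; surcharge term q·N_q = 49.583 × 16.4 = 813.16 kPa; self-weight term 0.5·γ·B·N_γ·s_γ = 0.5 × 17.9 × 1.13 × 13.2 × 0.8 = 106.8 kPa.
q_ult = 656.49 + 813.16 + 106.8 = 1576.4 kPa.
Gross allowable pressure q_all = 1576.4 / 3 = 525.48 kPa.
Footing area = 1.2769 m², so allowable column load = 525.48 × 1.2769 = 670.99 kN.

P_all ≈ 671 kN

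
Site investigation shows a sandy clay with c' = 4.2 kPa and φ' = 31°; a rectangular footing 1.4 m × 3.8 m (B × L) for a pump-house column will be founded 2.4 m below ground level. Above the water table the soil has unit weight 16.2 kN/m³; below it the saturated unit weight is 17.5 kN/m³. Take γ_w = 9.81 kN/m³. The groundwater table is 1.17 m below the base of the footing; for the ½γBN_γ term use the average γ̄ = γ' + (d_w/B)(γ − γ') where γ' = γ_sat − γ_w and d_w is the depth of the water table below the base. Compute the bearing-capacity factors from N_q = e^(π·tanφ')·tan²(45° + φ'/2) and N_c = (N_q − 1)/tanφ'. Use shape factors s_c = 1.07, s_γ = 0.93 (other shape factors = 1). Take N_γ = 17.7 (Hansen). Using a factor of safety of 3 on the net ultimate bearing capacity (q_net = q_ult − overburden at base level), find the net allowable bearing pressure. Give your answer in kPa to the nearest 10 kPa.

N_q = e^(π·tan31°)·tan²(60.5°) = 20.63; N_c = (N_q − 1)/tanφ' = 32.67.
Overburden at base level: q = 16.2 × 2.4 = 38.88 kPa.
The water table is 1.17 m below the base (< B = 1.4 m), so the ½γBN_γ term uses γ̄ = γ' + (d_w/B)(γ − γ') = 7.69 + (1.17/1.4)(16.2 − 7.69) = 14.802 kN/m³.
Cohesion term c·N_c·s_c = 4.2 × 32.671 × 1.07 = 146.82 kPa; surcharge term q·N_q = 38.88 × 20.631 = 802.13 kPa; self-weight term 0.5·γ·B·N_γ·s_γ = 0.5 × 14.802 × 1.4 × 17.7 × 0.93 = 170.56 kPa.
q_ult = 146.82 + 802.13 + 170.56 = 1119.5 kPa.
q_net = 1119.5 − 38.88 = 1080.6 kPa.
q_all(net) = 1080.6 / 3 = 360.21 kPa.

q_all(net) ≈ 360 kPa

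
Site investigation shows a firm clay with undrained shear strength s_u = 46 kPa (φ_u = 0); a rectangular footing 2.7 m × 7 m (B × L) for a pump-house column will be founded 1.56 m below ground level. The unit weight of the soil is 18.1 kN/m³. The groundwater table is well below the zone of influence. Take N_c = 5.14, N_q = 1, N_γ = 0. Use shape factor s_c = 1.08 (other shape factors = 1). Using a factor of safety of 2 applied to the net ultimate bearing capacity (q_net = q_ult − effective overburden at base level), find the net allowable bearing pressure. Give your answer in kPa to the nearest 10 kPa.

q = γ·D_f = 18.1 × 1.56 = 28.236 kPa.
c·N_c·s_c = 46 × 5.14 × 1.08 = 255.36 kPa
q·N_q = 28.236 × 1 = 28.236 kPa
q_ult = 255.36 + 28.236 = 283.59 kPa.
Net ultimate: q_net = 283.59 − 28.236 = 255.36 kPa.
q_all(net) = 255.36 / 2 = 127.68 kPa.

q_all(net) ≈ 130 kPa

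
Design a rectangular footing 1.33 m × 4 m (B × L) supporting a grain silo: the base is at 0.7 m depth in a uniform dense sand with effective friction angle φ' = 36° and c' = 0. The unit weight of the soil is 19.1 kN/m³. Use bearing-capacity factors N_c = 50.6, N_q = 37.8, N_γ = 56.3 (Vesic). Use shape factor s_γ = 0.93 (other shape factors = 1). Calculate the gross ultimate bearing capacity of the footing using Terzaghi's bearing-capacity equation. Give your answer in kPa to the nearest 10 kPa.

q = γ·D_f = 19.1 × 0.7 = 13.37 kPa.
q·N_q = 13.37 × 37.8 = 505.39 kPa
0.5·γ·B·N_γ·s_γ = 0.5 × 19.1 × 1.33 × 56.3 × 0.93 = 665.04 kPa
q_ult = 505.39 + 665.04 = 1170.4 kPa.

q_ult ≈ 1170 kPa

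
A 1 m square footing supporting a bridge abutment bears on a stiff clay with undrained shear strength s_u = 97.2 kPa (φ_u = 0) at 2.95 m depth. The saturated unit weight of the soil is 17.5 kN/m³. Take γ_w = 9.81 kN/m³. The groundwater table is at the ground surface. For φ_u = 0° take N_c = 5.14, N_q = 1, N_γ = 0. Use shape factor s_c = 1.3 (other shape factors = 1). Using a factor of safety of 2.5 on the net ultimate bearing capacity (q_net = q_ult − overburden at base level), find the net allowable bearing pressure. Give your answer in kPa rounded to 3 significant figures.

q_all(net) ≈ 260 kPa

Water table at ground surface, so effective unit weight γ' = 17.5 − 9.81 = 7.69 kN/m³ is used throughout; overburden q = 7.69 × 2.95 = 22.686 kPa.
Cohesion term c·N_c·s_c = 97.2 × 5.14 × 1.3 = 649.49 kPa; surcharge term q·N_q = 22.686 × 1 = 22.686 kPa.
q_ult = 649.49 + 22.686 = 672.18 kPa.
q_net = 672.18 − 22.686 = 649.49 kPa.
q_all(net) = 649.49 / 2.5 = 259.8 kPa.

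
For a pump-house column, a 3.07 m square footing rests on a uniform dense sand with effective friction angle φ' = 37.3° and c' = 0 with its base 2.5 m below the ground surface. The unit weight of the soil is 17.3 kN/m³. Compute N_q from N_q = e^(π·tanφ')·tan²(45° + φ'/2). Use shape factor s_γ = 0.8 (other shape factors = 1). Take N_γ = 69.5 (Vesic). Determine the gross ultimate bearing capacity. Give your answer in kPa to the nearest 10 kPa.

q_ult ≈ 3410 kPa

tan37.3° = 0.7618, so N_q = e^(π×0.7618)·tan²(63.65°) = 10.949 × 4.076 = 44.63.
Overburden at base level: q = 17.3 × 2.5 = 43.25 kPa.
Surcharge term q·N_q = 43.25 × 44.628 = 1930.2 kPa; self-weight term 0.5·γ·B·N_γ·s_γ = 0.5 × 17.3 × 3.07 × 69.5 × 0.8 = 1476.5 kPa.
q_ult = 1930.2 + 1476.5 = 3406.7 kPa.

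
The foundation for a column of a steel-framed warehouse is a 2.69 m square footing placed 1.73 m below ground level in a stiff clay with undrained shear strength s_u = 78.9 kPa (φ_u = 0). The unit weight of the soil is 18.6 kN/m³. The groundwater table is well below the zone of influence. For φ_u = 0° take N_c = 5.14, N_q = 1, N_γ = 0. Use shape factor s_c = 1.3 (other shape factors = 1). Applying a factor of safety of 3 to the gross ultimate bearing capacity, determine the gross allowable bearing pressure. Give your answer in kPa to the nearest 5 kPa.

q_all ≈ 185 kPa

q = γ·D_f = 18.6 × 1.73 = 32.178 kPa.
c·N_c·s_c = 78.9 × 5.14 × 1.3 = 527.21 kPa
q·N_q = 32.178 × 1 = 32.178 kPa
q_ult = 527.21 + 32.178 = 559.39 kPa.
q_all = q_ult / FS = 559.39 / 3 = 186.46 kPa.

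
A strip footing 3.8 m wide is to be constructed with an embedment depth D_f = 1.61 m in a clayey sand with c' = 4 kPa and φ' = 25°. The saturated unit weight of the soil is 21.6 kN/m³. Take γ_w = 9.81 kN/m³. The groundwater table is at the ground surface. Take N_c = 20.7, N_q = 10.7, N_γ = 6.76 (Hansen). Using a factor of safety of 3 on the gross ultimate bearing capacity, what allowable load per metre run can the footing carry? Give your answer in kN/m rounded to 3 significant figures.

≈ 554 kN/m

γ' = 21.6 − 9.81 = 11.79 kN/m³ (submerged throughout). q = 11.79 × 1.61 = 18.982 kPa; the same γ' applies in the ½γBN_γ term.
c·N_c = 4 × 20.7 = 82.8 kPa
q·N_q = 18.982 × 10.7 = 203.11 kPa
0.5·γ·B·N_γ = 0.5 × 11.79 × 3.8 × 6.76 = 151.43 kPa
q_ult = 82.8 + 203.11 + 151.43 = 437.34 kPa.
Gross allowable pressure q_all = 437.34 / 3 = 145.78 kPa.
Allowable wall load = q_all × B = 145.78 × 3.8 = 553.96 kN per metre run.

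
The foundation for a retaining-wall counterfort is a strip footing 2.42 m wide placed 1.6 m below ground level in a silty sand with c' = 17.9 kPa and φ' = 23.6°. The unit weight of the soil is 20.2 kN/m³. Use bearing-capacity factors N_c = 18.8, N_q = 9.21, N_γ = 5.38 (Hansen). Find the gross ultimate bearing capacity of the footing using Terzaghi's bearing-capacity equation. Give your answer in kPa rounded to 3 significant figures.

q_ult ≈ 766 kPa

Overburden at base level: q = 20.2 × 1.6 = 32.32 kPa.
Cohesion term c·N_c = 17.9 × 18.8 = 336.52 kPa; surcharge term q·N_q = 32.32 × 9.21 = 297.67 kPa; self-weight term 0.5·γ·B·N_γ = 0.5 × 20.2 × 2.42 × 5.38 = 131.5 kPa.
q_ult = 336.52 + 297.67 + 131.5 = 765.69 kPa.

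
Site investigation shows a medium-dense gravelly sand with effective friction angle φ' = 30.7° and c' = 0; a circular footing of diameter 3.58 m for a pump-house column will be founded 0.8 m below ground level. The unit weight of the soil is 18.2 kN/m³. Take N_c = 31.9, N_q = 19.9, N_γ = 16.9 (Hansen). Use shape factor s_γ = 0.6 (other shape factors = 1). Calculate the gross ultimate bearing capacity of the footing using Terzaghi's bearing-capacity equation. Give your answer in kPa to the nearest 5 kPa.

q_ult ≈ 620 kPa

Effective surcharge at the founding depth q = γ·D_f = 18.2 × 0.8 = 14.56 kPa.
q_ult = q·N_q + 0.5·γ·B·N_γ·s_γ
     = 14.56 × 19.9 + 0.5 × 18.2 × 3.58 × 16.9 × 0.6
     = 289.74 + 330.34 = 620.08 kPa.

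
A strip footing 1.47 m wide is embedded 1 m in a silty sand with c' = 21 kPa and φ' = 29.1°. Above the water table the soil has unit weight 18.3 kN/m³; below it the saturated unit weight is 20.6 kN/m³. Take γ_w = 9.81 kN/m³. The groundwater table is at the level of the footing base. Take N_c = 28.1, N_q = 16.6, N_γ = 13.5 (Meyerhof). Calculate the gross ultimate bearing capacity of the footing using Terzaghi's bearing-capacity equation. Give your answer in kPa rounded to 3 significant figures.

q_ult ≈ 1000 kPa

Effective surcharge at the founding depth q = γ·D_f = 18.3 × 1 = 18.3 kPa.
The water table coincides with the base, so in the self-weight term γ → γ' = 10.79 kN/m³.
q_ult = c·N_c + q·N_q + 0.5·γ·B·N_γ
     = 21 × 28.1 + 18.3 × 16.6 + 0.5 × 10.79 × 1.47 × 13.5
     = 590.1 + 303.78 + 107.06 = 1000.9 kPa.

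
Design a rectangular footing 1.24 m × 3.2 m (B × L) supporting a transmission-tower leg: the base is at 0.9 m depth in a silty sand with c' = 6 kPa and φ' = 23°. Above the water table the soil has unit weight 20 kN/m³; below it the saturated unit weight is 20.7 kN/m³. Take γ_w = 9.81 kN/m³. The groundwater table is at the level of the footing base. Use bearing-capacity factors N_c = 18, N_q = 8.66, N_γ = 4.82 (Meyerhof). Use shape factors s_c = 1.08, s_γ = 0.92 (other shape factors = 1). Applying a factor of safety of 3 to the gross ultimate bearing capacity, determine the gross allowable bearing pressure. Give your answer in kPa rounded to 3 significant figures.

q_all ≈ 101 kPa

Overburden at base level: q = 20 × 0.9 = 18 kPa.
Below the base the soil is submerged, so the ½γBN_γ term uses γ' = 20.7 − 9.81 = 10.89 kN/m³.
Cohesion term c·N_c·s_c = 6 × 18 × 1.08 = 116.64 kPa; surcharge term q·N_q = 18 × 8.66 = 155.88 kPa; self-weight term 0.5·γ·B·N_γ·s_γ = 0.5 × 10.89 × 1.24 × 4.82 × 0.92 = 29.94 kPa.
q_ult = 116.64 + 155.88 + 29.94 = 302.46 kPa.
q_all = q_ult / FS = 302.46 / 3 = 100.82 kPa.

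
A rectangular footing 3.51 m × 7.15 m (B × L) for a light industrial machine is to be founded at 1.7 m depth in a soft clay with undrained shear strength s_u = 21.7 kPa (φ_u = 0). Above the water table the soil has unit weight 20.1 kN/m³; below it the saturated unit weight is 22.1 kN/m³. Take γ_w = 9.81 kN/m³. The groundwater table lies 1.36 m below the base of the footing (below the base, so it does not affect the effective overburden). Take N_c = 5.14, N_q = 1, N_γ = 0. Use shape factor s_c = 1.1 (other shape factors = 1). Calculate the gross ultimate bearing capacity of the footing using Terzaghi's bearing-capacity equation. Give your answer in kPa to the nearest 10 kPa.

Overburden at base level: q = 20.1 × 1.7 = 34.17 kPa.
Cohesion term c·N_c·s_c = 21.7 × 5.14 × 1.1 = 122.69 kPa; surcharge term q·N_q = 34.17 × 1 = 34.17 kPa.
q_ult = 122.69 + 34.17 = 156.86 kPa.

q_ult ≈ 160 kPa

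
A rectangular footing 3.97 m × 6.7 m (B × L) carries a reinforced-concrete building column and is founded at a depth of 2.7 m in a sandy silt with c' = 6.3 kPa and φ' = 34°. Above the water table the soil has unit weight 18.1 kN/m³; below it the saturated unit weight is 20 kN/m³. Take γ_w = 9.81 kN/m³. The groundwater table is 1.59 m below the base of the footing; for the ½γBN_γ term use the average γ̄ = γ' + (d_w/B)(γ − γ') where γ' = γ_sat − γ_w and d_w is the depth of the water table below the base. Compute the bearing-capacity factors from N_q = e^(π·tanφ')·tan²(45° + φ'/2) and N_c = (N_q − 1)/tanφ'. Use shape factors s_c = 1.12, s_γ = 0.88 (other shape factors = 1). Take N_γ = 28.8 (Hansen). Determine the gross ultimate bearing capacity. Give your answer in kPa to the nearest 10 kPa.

tan34° = 0.6745, so N_q = e^(π×0.6745)·tan²(62°) = 8.323 × 3.537 = 29.44.
N_c = (29.44 − 1)/tan34° = 42.16.
Effective surcharge at the founding depth q = γ·D_f = 18.1 × 2.7 = 48.87 kPa.
With d_w = 1.59 m < B, γ̄ = 10.19 + (1.59/3.97) × (18.1 − 10.19) = 13.358 kN/m³.
q_ult = c·N_c·s_c + q·N_q + 0.5·γ·B·N_γ·s_γ
     = 6.3 × 42.164 × 1.12 + 48.87 × 29.44 + 0.5 × 13.358 × 3.97 × 28.8 × 0.88
     = 297.51 + 1438.7 + 672.01 = 2408.2 kPa.

q_ult ≈ 2410 kPa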